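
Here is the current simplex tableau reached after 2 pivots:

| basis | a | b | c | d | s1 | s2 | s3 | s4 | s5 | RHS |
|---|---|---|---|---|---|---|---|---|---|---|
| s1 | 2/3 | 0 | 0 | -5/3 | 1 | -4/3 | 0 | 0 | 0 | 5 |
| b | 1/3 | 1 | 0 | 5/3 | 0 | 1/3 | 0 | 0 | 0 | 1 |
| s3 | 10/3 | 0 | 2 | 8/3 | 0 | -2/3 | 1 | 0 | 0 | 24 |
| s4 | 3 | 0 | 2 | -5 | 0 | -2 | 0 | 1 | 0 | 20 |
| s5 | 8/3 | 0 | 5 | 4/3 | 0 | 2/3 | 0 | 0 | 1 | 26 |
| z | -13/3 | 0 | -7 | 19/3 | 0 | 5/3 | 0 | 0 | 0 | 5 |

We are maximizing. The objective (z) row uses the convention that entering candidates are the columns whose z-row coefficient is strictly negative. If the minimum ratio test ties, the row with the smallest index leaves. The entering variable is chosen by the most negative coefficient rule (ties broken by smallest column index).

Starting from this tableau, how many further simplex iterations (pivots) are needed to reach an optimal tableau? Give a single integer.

2

pivot: c in, s5 out → z = 207/5
pivot: a in, b out → z = 216/5
No improving column remains; optimal.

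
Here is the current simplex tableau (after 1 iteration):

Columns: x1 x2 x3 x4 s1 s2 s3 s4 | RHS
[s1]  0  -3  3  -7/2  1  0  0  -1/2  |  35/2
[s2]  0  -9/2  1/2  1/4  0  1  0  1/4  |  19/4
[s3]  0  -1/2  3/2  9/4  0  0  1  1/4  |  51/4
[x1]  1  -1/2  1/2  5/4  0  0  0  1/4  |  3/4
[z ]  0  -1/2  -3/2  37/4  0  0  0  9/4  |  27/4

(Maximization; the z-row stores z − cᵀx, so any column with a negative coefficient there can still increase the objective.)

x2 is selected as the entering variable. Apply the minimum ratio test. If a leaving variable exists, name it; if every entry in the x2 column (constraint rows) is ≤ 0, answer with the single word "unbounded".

x2-column entries: row 1: -3, row 2: -9/2, row 3: -1/2, row 4: -1/2. All ≤ 0, so x2 can increase without bound; the LP is unbounded in this direction.

unbounded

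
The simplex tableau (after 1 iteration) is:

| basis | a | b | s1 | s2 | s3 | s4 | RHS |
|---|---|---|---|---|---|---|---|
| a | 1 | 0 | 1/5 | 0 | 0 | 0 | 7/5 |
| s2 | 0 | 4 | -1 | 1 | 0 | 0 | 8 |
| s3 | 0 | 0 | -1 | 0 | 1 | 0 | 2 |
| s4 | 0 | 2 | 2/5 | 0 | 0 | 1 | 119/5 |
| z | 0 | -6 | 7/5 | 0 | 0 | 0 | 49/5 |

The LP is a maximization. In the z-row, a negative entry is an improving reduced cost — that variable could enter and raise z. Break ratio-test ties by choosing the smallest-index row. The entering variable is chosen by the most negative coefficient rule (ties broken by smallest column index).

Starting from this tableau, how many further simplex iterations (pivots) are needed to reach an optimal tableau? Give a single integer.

pivot: b in, s2 out → z = 109/5
pivot: s1 in, a out → z = 45/2
No improving column remains; optimal.

2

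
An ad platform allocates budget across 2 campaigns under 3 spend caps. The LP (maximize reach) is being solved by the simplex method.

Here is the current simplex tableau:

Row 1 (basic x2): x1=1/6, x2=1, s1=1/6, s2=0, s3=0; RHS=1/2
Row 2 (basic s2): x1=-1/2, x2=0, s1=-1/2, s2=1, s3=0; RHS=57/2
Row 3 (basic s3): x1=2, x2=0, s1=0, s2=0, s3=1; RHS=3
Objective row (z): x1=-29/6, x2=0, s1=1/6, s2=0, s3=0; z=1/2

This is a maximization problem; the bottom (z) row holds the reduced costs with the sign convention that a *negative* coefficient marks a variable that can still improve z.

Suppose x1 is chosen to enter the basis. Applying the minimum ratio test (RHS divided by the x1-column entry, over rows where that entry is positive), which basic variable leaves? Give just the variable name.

Ratios: row 1 (x2): (1/2)/(1/6) = 3; row 2 (s2): entry -1/2 ≤ 0, skip; row 3 (s3): 3/2 = 3/2.
Minimum ratio 3/2 is in the s3 row, so s3 leaves.

s3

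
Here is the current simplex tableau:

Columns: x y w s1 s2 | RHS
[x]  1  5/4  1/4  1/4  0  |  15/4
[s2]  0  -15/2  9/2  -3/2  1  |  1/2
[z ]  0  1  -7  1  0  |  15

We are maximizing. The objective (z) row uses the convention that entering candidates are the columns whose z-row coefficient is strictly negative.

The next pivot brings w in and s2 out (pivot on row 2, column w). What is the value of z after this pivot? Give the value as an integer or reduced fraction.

142/9

Minimum ratio for w: (1/2)/(9/2) = 1/9.
z changes by −(z-row coeff of w)·ratio = −(-7)·(1/9) = 7/9.
New z = 15 + (7/9) = 142/9.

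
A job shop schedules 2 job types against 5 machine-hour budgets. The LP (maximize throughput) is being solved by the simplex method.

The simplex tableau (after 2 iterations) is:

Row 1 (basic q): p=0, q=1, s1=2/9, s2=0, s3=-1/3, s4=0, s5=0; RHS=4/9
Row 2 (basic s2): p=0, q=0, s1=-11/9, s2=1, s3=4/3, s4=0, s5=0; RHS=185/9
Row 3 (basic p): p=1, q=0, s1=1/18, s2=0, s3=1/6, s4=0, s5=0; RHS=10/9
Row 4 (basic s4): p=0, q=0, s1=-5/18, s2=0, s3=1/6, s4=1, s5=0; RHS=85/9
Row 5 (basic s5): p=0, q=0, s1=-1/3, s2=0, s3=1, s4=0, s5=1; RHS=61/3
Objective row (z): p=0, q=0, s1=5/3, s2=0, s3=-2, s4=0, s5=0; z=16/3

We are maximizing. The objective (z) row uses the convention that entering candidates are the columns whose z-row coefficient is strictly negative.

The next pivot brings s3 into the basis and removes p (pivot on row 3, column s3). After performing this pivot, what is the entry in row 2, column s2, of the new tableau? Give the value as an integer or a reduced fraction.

Pivot element is row 3, column s3: 1/6.
Normalize row 3: new (row 3, s2) = 0/(1/6) = 0.
row 2 ← row 2 − (4/3)·(new row 3): 1 − (4/3)·0 = 1.

1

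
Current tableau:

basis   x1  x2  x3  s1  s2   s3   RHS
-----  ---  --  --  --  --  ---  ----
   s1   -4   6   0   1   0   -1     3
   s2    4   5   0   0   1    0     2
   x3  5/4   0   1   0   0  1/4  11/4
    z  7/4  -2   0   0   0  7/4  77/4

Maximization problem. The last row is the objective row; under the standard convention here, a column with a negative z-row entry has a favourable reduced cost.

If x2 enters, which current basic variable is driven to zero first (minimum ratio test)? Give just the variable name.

s2

Ratios: row 1 (s1): 3/6 = 1/2; row 2 (s2): 2/5 = 2/5; row 3 (x3): entry 0 ≤ 0, skip.
Minimum ratio 2/5 is in the s2 row, so s2 leaves.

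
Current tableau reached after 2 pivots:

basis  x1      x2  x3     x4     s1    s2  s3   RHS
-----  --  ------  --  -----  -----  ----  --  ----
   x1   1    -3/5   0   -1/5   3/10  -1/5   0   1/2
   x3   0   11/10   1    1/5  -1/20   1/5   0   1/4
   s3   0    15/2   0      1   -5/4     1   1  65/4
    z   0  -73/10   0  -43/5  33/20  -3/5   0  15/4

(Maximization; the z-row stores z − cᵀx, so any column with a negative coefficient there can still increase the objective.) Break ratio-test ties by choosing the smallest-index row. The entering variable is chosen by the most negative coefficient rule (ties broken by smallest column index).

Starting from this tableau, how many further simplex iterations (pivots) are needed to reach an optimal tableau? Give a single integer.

pivot: x4 in, x3 out → z = 29/2
pivot: s1 in, x1 out → z = 16
No improving column remains; optimal.

2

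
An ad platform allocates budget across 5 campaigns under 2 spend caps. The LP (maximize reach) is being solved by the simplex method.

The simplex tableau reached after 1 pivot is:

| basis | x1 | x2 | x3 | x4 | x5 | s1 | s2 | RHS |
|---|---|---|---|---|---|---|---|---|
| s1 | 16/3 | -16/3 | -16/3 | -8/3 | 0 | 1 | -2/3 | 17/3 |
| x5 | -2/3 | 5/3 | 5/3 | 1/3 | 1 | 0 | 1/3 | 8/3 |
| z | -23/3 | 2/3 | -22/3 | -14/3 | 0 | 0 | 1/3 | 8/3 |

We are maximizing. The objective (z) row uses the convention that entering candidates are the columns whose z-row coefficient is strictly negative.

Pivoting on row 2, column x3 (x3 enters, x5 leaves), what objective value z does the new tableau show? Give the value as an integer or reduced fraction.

72/5

Minimum ratio for x3: (8/3)/(5/3) = 8/5.
z changes by −(z-row coeff of x3)·ratio = −(-22/3)·(8/5) = 176/15.
New z = 8/3 + (176/15) = 72/5.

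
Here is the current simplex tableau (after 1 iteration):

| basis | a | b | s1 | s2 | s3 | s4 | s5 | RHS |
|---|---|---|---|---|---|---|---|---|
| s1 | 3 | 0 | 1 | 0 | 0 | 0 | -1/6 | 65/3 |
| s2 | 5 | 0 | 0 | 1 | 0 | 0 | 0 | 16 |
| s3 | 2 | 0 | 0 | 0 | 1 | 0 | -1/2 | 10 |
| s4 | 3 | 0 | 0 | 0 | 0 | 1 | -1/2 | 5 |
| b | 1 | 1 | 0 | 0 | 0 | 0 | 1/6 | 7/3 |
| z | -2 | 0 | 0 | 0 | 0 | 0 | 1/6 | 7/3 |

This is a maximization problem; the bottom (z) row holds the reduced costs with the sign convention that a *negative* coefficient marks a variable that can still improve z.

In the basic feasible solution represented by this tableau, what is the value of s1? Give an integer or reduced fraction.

s1 is basic (row 1); its value is the RHS of that row: 65/3.

65/3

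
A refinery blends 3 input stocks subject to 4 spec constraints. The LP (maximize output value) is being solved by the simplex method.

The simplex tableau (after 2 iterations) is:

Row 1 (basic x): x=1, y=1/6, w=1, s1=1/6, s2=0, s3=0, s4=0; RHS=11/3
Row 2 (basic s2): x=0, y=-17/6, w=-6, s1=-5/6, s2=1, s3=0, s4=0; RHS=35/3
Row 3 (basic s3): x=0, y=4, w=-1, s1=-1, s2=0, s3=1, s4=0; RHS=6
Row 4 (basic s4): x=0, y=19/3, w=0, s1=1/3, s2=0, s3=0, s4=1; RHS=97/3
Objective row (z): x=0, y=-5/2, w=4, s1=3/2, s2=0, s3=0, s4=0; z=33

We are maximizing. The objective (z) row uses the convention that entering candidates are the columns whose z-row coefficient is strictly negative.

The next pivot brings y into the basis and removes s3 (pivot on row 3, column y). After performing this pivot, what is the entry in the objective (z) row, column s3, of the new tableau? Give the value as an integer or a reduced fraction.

Pivot element is row 3, column y: 4.
Normalize row 3: new (row 3, s3) = 1/4 = 1/4.
z-row ← z-row − (-5/2)·(new row 3): 0 − (-5/2)·(1/4) = 5/8.

5/8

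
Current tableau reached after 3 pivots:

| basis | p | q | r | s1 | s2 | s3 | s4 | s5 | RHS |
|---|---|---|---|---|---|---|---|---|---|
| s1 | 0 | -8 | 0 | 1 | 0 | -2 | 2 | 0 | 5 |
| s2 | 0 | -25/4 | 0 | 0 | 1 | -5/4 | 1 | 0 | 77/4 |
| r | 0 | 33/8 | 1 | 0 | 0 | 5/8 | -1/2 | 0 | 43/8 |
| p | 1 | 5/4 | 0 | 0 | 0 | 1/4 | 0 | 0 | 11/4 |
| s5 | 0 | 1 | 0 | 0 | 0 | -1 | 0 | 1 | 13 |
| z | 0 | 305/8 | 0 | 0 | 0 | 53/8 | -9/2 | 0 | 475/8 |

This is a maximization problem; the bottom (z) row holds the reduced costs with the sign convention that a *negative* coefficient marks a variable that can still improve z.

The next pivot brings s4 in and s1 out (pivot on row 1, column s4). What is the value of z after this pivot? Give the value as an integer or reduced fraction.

565/8

Minimum ratio for s4: 5/2 = 5/2.
z changes by −(z-row coeff of s4)·ratio = −(-9/2)·(5/2) = 45/4.
New z = 475/8 + (45/4) = 565/8.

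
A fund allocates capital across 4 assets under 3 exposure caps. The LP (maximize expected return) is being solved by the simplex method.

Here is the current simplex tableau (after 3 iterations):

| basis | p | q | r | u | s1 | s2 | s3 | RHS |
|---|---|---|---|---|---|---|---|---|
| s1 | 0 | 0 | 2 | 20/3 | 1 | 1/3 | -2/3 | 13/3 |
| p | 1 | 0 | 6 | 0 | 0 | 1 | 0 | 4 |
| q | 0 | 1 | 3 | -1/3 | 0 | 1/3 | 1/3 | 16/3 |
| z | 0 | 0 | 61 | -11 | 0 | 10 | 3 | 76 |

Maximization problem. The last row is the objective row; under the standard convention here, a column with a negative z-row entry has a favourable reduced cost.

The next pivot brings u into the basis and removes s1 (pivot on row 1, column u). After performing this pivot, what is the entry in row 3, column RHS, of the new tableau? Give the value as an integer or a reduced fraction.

111/20

Pivot element is row 1, column u: 20/3.
Normalize row 1: new (row 1, RHS) = (13/3)/(20/3) = 13/20.
row 3 ← row 3 − (-1/3)·(new row 1): 16/3 − (-1/3)·(13/20) = 111/20.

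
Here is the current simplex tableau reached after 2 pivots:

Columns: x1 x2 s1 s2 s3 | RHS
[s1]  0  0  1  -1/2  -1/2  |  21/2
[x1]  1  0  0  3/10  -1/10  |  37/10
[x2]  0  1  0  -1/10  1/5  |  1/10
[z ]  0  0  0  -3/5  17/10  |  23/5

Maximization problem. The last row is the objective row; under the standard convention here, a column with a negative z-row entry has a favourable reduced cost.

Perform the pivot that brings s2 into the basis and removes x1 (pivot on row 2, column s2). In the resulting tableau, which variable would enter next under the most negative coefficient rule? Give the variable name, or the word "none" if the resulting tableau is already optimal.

none

Pivot element 3/10. New z-row = old z-row − (-3/5)·(row 2/(3/10)).
Updated z-row coefficients: x1: 2, x2: 0, s1: 0, s2: 0, s3: 3/2.
No coefficient is strictly negative; the tableau after this pivot is optimal.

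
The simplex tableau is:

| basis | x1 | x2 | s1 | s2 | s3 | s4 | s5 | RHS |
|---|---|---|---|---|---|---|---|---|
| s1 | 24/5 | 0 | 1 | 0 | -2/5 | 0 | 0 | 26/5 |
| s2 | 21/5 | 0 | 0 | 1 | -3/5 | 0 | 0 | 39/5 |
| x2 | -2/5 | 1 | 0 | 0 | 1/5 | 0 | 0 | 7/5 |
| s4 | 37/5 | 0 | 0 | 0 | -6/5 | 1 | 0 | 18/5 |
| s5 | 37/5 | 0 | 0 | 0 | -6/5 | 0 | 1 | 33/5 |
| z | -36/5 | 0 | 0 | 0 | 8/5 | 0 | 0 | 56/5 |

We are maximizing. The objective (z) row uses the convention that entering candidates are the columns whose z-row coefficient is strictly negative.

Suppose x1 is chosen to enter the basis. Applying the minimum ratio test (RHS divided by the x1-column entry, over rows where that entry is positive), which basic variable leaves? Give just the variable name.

Ratios: row 1 (s1): (26/5)/(24/5) = 13/12; row 2 (s2): (39/5)/(21/5) = 13/7; row 3 (x2): entry -2/5 ≤ 0, skip; row 4 (s4): (18/5)/(37/5) = 18/37; row 5 (s5): (33/5)/(37/5) = 33/37.
Minimum ratio 18/37 is in the s4 row, so s4 leaves.

s4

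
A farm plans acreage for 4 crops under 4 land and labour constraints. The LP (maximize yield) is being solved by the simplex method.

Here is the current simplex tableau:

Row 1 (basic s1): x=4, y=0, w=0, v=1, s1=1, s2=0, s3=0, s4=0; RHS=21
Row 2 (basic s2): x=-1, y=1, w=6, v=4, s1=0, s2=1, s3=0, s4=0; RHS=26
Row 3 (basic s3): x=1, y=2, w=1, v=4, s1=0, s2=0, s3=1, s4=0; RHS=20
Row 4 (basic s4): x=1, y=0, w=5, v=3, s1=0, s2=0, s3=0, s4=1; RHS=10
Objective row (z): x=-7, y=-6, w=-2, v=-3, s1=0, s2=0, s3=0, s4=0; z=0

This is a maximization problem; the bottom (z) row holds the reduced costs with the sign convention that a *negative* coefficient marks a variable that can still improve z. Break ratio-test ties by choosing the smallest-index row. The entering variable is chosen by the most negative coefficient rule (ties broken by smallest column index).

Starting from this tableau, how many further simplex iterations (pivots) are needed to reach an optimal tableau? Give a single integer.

2

pivot: x in, s1 out → z = 147/4
pivot: y in, s3 out → z = 81
No improving column remains; optimal.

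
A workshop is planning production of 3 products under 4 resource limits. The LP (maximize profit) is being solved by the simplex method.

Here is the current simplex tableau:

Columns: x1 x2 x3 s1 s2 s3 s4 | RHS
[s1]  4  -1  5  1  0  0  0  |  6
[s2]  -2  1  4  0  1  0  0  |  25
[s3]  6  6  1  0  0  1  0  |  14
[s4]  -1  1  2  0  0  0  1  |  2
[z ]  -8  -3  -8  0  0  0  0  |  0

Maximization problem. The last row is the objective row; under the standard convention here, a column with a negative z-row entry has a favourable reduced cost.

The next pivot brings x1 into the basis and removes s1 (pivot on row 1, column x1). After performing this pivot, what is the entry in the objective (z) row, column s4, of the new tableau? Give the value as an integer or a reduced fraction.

Pivot element is row 1, column x1: 4.
Normalize row 1: new (row 1, s4) = 0/4 = 0.
z-row ← z-row − (-8)·(new row 1): 0 − (-8)·0 = 0.

0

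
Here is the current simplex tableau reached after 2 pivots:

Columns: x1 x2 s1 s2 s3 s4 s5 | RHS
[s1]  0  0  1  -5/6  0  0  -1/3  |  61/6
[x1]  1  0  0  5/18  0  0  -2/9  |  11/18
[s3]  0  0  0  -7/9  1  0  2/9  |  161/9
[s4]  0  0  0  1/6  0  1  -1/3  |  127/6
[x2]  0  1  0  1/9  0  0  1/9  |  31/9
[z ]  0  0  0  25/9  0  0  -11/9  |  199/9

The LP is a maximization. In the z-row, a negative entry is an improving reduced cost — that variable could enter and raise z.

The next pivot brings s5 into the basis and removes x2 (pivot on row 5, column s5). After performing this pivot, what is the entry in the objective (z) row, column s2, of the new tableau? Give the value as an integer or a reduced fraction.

4

Pivot element is row 5, column s5: 1/9.
Normalize row 5: new (row 5, s2) = (1/9)/(1/9) = 1.
z-row ← z-row − (-11/9)·(new row 5): 25/9 − (-11/9)·1 = 4.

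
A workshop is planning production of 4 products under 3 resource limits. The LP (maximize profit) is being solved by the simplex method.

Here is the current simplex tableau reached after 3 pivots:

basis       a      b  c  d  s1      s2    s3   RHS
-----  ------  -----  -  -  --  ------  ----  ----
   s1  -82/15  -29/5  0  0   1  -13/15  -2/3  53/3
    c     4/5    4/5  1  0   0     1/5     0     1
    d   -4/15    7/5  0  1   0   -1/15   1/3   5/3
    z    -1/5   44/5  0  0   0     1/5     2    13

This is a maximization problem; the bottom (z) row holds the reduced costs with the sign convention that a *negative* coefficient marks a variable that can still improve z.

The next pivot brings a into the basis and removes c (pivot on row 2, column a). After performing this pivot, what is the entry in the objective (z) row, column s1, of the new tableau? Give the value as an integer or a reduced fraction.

0

Pivot element is row 2, column a: 4/5.
Normalize row 2: new (row 2, s1) = 0/(4/5) = 0.
z-row ← z-row − (-1/5)·(new row 2): 0 − (-1/5)·0 = 0.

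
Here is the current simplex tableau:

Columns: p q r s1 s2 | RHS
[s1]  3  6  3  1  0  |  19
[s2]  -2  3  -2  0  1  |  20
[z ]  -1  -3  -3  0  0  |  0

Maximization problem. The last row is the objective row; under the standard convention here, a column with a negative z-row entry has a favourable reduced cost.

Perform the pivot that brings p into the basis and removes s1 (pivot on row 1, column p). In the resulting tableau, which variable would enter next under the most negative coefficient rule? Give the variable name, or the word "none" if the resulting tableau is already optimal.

r

Pivot element 3. New z-row = old z-row − (-1)·(row 1/3).
Updated z-row coefficients: p: 0, q: -1, r: -2, s1: 1/3, s2: 0.
The most negative is -2 in column r, so r would enter next.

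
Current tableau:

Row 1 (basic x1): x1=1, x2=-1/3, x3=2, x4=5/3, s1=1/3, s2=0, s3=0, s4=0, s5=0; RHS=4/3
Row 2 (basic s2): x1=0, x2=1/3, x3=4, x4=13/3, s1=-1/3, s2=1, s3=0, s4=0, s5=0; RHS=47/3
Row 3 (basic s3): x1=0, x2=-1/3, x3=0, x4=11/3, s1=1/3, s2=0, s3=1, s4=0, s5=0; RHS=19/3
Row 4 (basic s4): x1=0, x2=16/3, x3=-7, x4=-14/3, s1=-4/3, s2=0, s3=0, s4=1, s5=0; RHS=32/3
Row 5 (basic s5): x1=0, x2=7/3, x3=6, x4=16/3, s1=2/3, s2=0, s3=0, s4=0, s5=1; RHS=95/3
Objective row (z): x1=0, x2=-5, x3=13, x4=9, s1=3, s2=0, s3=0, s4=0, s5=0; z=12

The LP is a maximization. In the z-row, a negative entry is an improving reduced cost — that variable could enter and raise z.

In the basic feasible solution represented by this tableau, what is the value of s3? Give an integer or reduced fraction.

s3 is basic (row 3); its value is the RHS of that row: 19/3.

19/3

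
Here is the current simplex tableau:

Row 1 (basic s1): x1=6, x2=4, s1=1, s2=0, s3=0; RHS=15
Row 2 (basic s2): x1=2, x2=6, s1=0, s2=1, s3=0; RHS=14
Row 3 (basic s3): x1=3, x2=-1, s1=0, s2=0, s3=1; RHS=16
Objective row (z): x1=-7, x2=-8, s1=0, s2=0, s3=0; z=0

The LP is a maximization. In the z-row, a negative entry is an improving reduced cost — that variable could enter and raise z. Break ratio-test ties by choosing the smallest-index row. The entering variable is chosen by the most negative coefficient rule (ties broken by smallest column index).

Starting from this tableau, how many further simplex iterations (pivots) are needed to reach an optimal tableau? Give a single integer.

2

pivot: x2 in, s2 out → z = 56/3
pivot: x1 in, s1 out → z = 335/14
No improving column remains; optimal.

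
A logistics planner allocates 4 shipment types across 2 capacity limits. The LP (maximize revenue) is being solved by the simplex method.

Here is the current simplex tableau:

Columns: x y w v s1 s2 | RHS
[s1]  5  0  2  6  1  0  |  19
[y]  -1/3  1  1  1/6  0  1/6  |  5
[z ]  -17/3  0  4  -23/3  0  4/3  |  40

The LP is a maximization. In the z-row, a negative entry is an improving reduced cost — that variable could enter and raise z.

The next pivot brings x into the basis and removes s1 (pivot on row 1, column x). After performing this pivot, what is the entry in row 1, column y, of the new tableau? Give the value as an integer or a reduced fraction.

Pivot element is row 1, column x: 5.
Normalize row 1: new (row 1, y) = 0/5 = 0.
Row 1 is the pivot row, so the entry is 0.

0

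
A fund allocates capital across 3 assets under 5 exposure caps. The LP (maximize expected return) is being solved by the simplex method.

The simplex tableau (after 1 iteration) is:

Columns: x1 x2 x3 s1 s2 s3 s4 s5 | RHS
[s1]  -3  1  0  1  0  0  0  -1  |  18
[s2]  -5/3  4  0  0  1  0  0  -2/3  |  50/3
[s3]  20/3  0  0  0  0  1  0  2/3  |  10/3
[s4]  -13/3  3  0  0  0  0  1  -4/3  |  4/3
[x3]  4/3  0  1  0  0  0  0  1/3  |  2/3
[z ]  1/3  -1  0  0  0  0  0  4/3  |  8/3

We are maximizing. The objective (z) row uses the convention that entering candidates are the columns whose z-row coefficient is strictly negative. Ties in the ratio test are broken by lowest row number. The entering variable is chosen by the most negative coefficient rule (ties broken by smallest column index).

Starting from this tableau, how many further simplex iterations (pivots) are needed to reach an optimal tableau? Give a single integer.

pivot: x2 in, s4 out → z = 28/9
pivot: x1 in, s3 out → z = 11/3
No improving column remains; optimal.

2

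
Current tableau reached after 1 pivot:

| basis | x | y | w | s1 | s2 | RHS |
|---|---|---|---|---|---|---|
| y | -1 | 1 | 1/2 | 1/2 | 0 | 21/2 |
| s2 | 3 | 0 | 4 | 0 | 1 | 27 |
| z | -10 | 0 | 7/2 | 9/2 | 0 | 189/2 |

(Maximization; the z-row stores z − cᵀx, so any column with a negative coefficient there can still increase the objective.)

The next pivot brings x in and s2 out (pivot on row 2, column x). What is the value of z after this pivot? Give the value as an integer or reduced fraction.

369/2

Minimum ratio for x: 27/3 = 9.
z changes by −(z-row coeff of x)·ratio = −(-10)·9 = 90.
New z = 189/2 + 90 = 369/2.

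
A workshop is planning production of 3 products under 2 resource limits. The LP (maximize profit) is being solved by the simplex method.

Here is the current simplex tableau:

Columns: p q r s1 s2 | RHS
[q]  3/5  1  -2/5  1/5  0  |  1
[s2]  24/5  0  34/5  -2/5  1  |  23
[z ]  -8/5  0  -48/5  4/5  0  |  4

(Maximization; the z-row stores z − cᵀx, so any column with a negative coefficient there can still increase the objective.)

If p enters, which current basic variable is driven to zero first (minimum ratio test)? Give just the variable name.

Ratios: row 1 (q): 1/(3/5) = 5/3; row 2 (s2): 23/(24/5) = 115/24.
Minimum ratio 5/3 is in the q row, so q leaves.

q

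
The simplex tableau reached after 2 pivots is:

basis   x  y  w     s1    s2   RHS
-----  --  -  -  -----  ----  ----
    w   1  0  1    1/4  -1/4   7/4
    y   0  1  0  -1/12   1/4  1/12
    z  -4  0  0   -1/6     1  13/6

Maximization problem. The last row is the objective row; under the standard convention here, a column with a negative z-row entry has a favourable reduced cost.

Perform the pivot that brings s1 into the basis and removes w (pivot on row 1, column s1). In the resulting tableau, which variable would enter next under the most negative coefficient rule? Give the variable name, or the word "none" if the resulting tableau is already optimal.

x

Pivot element 1/4. New z-row = old z-row − (-1/6)·(row 1/(1/4)).
Updated z-row coefficients: x: -10/3, y: 0, w: 2/3, s1: 0, s2: 5/6.
The most negative is -10/3 in column x, so x would enter next.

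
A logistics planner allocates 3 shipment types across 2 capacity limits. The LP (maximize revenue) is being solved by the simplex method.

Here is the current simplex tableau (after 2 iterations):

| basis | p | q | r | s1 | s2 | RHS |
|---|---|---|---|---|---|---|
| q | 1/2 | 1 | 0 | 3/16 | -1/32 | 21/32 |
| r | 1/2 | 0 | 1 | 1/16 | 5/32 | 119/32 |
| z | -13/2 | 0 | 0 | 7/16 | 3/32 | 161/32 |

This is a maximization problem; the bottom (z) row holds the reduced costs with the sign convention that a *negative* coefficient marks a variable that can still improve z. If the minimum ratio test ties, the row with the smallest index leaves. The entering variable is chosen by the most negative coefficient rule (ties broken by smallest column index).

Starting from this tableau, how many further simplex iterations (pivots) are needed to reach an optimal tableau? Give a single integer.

2

pivot: p in, q out → z = 217/16
pivot: s2 in, r out → z = 56/3
No improving column remains; optimal.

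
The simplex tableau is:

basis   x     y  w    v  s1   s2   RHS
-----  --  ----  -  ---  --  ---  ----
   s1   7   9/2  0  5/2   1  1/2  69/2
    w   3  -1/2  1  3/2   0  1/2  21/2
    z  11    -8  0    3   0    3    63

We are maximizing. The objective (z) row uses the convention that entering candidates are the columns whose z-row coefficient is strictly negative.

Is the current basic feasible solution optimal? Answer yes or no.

Column y has objective-row coefficient -8, which is negative; an improving pivot exists, so not yet optimal.

no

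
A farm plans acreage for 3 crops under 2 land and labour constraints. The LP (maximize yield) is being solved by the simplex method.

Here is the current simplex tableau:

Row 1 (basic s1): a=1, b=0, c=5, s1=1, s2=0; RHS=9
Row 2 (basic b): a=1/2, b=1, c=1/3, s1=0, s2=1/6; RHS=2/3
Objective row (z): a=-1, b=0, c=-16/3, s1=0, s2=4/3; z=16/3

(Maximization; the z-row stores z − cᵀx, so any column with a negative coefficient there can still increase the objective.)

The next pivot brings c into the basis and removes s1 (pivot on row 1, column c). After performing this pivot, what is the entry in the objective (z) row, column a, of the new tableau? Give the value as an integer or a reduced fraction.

1/15

Pivot element is row 1, column c: 5.
Normalize row 1: new (row 1, a) = 1/5 = 1/5.
z-row ← z-row − (-16/3)·(new row 1): -1 − (-16/3)·(1/5) = 1/15.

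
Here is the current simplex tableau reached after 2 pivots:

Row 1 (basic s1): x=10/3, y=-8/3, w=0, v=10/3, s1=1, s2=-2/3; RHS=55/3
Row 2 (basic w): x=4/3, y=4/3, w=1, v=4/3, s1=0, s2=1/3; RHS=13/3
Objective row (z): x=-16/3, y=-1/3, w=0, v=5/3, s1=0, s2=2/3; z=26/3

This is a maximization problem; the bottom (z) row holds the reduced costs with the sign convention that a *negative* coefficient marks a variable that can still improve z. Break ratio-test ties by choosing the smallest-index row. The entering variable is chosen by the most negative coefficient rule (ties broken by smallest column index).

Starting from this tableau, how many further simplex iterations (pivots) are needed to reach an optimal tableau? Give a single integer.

1

pivot: x in, w out → z = 26
No improving column remains; optimal.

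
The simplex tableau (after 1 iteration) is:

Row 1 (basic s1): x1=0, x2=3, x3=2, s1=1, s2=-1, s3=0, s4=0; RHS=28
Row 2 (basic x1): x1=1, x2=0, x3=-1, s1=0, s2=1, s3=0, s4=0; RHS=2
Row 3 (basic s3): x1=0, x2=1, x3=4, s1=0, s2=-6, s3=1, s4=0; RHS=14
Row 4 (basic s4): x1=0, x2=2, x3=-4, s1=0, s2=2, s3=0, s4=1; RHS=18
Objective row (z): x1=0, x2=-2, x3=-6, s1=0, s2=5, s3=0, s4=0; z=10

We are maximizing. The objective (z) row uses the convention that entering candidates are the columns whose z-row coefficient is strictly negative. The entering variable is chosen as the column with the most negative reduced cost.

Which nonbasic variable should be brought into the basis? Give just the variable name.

x3

Objective-row coefficients: x1: 0, x2: -2, x3: -6, s1: 0, s2: 5, s3: 0, s4: 0.
The most negative is -6 in column x3, so x3 enters.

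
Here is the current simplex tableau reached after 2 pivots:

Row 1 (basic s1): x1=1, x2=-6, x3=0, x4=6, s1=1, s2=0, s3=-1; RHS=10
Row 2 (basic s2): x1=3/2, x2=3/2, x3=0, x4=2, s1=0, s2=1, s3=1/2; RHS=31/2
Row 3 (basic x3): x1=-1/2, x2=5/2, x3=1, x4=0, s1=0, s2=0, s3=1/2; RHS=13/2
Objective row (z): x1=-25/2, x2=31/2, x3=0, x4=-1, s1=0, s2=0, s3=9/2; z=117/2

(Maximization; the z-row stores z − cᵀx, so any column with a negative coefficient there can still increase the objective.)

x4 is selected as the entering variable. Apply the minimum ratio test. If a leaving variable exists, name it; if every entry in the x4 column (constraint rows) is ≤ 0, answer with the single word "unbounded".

s1

Ratios: row 1 (s1): 10/6 = 5/3; row 2 (s2): (31/2)/2 = 31/4; row 3 (x3): entry 0 ≤ 0, skip.
Minimum ratio is in the s1 row, so s1 leaves.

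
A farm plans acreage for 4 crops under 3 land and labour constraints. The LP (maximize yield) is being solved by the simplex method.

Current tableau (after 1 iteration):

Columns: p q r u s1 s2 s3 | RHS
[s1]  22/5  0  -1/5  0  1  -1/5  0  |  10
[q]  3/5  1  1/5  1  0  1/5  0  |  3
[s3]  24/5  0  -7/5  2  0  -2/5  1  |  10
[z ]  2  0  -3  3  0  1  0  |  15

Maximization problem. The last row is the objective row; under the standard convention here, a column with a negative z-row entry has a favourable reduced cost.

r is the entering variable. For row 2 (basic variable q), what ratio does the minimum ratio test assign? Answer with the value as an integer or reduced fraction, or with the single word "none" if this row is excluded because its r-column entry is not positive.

15

Ratio = RHS / (r entry) = 3 / (1/5) = 15.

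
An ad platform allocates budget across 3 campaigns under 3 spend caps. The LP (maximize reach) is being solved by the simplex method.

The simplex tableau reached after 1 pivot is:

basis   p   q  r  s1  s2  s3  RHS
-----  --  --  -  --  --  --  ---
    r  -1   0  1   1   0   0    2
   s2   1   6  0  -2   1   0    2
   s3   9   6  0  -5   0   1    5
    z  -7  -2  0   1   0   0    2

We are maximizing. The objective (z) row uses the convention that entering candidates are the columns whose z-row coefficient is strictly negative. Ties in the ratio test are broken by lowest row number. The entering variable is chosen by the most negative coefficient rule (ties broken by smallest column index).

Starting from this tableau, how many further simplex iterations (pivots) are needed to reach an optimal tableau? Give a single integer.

pivot: p in, s3 out → z = 53/9
pivot: s1 in, r out → z = 45/2
No improving column remains; optimal.

2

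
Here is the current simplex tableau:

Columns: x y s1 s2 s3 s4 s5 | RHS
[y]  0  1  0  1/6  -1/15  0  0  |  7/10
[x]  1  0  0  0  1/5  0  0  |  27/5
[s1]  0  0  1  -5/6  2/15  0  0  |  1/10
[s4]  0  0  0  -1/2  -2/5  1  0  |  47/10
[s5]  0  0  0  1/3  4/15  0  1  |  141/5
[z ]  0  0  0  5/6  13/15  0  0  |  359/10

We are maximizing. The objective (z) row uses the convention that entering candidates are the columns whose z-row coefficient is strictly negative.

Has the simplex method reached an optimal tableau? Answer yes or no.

No objective-row coefficient is strictly negative, so no entering variable exists; the tableau is optimal.

yes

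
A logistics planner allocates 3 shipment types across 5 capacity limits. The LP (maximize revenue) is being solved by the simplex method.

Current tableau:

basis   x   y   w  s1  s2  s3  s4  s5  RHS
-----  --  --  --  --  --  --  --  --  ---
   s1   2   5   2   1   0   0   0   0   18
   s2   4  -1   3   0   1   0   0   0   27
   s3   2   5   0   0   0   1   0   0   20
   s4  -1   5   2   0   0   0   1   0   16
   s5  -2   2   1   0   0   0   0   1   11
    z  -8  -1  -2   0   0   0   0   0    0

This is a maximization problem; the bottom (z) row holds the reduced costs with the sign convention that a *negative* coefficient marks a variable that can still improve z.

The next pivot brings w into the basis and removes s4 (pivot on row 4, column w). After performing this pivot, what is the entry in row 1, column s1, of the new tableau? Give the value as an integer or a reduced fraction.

Pivot element is row 4, column w: 2.
Normalize row 4: new (row 4, s1) = 0/2 = 0.
row 1 ← row 1 − 2·(new row 4): 1 − 2·0 = 1.

1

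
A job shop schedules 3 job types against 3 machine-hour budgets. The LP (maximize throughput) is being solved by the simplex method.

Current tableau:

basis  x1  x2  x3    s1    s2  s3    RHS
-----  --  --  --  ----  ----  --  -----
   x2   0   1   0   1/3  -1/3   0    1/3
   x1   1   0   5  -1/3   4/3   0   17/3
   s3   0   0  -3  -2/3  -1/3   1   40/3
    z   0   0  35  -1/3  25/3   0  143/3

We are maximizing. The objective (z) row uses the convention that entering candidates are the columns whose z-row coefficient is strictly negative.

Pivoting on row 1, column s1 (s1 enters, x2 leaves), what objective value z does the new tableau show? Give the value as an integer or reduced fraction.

Minimum ratio for s1: (1/3)/(1/3) = 1.
z changes by −(z-row coeff of s1)·ratio = −(-1/3)·1 = 1/3.
New z = 143/3 + (1/3) = 48.

48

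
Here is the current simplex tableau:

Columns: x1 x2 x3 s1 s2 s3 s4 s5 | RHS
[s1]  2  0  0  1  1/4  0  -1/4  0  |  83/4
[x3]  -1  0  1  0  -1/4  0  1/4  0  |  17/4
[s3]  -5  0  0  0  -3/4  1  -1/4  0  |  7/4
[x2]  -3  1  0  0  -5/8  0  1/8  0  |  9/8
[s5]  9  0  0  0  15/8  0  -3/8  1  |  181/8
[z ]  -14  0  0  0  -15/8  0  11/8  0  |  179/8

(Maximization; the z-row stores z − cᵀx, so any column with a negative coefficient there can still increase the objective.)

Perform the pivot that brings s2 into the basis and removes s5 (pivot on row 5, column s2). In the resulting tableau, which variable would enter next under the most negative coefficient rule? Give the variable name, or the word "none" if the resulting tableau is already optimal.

x1

Pivot element 15/8. New z-row = old z-row − (-15/8)·(row 5/(15/8)).
Updated z-row coefficients: x1: -5, x2: 0, x3: 0, s1: 0, s2: 0, s3: 0, s4: 1, s5: 1.
The most negative is -5 in column x1, so x1 would enter next.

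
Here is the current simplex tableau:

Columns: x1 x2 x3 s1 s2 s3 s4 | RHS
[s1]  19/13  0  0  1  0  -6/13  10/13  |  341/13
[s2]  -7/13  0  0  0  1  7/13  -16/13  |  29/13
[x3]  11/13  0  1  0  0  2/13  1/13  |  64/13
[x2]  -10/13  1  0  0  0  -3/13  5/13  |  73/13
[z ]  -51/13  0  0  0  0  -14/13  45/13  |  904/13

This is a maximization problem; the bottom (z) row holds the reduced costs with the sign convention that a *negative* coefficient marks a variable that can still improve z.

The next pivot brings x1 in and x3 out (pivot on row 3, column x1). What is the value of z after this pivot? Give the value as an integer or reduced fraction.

1016/11

Minimum ratio for x1: (64/13)/(11/13) = 64/11.
z changes by −(z-row coeff of x1)·ratio = −(-51/13)·(64/11) = 3264/143.
New z = 904/13 + (3264/143) = 1016/11.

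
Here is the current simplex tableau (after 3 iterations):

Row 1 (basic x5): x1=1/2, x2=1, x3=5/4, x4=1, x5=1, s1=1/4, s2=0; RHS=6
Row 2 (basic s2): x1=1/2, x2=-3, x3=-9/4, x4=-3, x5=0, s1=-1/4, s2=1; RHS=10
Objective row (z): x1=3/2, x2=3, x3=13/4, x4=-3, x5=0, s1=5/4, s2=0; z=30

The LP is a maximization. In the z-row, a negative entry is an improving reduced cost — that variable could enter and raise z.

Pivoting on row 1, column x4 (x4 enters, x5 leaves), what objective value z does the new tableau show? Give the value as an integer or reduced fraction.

48

Minimum ratio for x4: 6/1 = 6.
z changes by −(z-row coeff of x4)·ratio = −(-3)·6 = 18.
New z = 30 + 18 = 48.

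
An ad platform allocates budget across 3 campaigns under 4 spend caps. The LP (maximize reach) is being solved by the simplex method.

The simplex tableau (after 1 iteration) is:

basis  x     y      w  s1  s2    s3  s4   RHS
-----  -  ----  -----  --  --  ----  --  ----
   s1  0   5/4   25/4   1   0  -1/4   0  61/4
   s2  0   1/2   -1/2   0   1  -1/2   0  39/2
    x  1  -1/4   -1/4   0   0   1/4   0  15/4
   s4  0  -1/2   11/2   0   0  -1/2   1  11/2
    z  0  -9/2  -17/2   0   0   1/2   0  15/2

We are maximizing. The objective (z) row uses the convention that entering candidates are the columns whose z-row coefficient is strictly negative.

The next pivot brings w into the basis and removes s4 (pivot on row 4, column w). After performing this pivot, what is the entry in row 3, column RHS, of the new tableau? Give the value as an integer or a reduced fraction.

Pivot element is row 4, column w: 11/2.
Normalize row 4: new (row 4, RHS) = (11/2)/(11/2) = 1.
row 3 ← row 3 − (-1/4)·(new row 4): 15/4 − (-1/4)·1 = 4.

4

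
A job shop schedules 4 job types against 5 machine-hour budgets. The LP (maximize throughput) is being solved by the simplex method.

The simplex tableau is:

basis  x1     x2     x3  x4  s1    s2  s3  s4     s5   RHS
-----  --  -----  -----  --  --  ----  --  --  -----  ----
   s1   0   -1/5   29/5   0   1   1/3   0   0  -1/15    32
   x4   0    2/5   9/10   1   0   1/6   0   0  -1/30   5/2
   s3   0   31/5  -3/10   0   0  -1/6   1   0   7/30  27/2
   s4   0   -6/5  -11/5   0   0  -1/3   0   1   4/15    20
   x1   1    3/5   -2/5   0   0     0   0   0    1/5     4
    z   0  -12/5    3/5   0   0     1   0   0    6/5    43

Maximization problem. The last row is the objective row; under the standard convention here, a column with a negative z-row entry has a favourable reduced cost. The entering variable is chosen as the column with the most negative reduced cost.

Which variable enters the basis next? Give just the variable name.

Objective-row coefficients: x1: 0, x2: -12/5, x3: 3/5, x4: 0, s1: 0, s2: 1, s3: 0, s4: 0, s5: 6/5.
The most negative is -12/5 in column x2, so x2 enters.

x2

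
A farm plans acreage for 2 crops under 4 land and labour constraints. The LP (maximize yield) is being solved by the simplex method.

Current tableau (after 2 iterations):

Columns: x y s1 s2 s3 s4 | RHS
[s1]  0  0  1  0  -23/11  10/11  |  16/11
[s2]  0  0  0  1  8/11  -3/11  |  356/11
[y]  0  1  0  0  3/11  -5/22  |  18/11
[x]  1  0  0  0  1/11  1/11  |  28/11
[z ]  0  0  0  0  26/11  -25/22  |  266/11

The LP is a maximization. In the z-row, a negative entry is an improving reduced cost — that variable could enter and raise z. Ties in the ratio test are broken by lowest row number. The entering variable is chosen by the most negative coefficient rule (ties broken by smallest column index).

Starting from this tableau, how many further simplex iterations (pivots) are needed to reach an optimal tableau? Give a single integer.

2

pivot: s4 in, s1 out → z = 26
pivot: s3 in, x out → z = 28
No improving column remains; optimal.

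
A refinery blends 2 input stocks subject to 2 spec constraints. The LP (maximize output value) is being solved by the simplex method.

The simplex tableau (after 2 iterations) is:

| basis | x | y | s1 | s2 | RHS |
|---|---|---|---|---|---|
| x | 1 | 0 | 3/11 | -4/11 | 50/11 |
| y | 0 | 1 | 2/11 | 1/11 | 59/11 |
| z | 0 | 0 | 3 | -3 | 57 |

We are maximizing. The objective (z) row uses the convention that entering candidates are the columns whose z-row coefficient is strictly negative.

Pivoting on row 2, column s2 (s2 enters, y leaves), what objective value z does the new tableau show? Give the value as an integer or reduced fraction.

234

Minimum ratio for s2: (59/11)/(1/11) = 59.
z changes by −(z-row coeff of s2)·ratio = −(-3)·59 = 177.
New z = 57 + 177 = 234.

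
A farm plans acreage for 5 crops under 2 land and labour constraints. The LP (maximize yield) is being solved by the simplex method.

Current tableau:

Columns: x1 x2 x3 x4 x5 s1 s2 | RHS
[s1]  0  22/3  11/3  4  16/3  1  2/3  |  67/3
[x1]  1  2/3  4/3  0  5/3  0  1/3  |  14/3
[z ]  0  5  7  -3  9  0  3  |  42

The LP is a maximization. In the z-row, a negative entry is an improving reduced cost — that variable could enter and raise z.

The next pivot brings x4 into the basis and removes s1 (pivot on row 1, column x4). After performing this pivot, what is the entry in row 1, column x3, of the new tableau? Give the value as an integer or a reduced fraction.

Pivot element is row 1, column x4: 4.
Normalize row 1: new (row 1, x3) = (11/3)/4 = 11/12.
Row 1 is the pivot row, so the entry is 11/12.

11/12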